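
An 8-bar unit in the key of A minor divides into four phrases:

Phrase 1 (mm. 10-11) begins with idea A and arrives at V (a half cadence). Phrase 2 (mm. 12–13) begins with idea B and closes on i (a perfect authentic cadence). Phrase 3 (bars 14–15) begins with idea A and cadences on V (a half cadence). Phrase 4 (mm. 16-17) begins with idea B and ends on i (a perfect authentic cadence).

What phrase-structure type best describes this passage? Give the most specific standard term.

The cadence pattern HC–PAC–HC–PAC is weak–strong twice, and phrases 3–4 restate phrases 1–2: a period heard twice, not a double period (which would end weakly at phrase 2).

repeated period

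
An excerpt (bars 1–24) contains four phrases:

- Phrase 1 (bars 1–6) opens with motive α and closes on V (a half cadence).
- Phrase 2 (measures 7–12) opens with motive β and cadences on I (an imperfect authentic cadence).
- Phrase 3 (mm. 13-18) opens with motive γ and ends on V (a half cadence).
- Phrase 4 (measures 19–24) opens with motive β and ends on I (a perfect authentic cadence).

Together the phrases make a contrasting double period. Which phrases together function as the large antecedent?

phrases 1 and 2

In a double period the first pair of phrases (ending imperfect authentic cadence) is the large antecedent and the second pair (ending perfect authentic cadence) is the large consequent; the antecedent is phrases 1 and 2.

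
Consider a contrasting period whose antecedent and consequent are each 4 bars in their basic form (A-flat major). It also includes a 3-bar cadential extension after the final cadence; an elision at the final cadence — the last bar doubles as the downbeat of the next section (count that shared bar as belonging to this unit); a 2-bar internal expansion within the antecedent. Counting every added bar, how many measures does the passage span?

13 measures

Basic contrasting period: 4 + 4 = 8 bars.
8 (basic form) + 3 (cadential extension) + 2 (internal expansion) = 13.
The elision shares a bar with the next section but does not change this unit's count.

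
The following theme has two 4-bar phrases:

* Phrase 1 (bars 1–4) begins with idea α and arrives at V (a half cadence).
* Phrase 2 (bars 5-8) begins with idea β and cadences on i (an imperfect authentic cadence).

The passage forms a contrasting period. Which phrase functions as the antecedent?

The phrase ending with the weaker cadence (half cadence) is the antecedent; the one ending more conclusively (imperfect authentic cadence) is the consequent. The antecedent is phrase 1.

phrase 1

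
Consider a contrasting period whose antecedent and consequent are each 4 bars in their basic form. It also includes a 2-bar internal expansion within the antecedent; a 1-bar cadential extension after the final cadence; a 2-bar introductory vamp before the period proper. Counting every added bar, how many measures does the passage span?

13 measures

Basic contrasting period: 4 + 4 = 8 bars.
8 (basic form) + 2 (internal expansion) + 1 (cadential extension) + 2 (introduction) = 13.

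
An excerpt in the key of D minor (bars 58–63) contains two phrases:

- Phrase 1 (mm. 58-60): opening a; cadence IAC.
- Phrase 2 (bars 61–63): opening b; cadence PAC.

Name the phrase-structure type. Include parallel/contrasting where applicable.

Phrase 1 ends with an imperfect authentic cadence (weaker) and phrase 2 with a perfect authentic cadence (stronger): antecedent + consequent = a period.
The two phrases open with different material (a / b), so the period is contrasting.

contrasting period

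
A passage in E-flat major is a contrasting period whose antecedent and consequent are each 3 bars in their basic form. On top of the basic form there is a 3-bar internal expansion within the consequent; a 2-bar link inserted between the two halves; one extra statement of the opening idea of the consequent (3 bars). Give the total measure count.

14 measures

Basic contrasting period: 3 + 3 = 6 bars.
6 (basic form) + 3 (internal expansion) + 2 (link) + 3 (extra statement) = 14.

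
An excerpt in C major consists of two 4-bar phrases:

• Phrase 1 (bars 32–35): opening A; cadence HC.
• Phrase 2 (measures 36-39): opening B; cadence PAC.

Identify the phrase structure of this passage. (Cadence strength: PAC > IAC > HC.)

contrasting period

Phrase 1 ends with a half cadence (weaker) and phrase 2 with a perfect authentic cadence (stronger): antecedent + consequent = a period.
The two phrases open with different material (A / B), so the period is contrasting.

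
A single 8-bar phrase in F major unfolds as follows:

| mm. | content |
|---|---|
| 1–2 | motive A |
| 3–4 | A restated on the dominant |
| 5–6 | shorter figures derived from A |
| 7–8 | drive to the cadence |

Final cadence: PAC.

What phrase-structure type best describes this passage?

sentence

Basic idea (bars 1–2) + its repetition (mm. 3–4) form the presentation; fragmentation and cadence (bars 5-8) form the continuation — the 8-bar whole is a sentence.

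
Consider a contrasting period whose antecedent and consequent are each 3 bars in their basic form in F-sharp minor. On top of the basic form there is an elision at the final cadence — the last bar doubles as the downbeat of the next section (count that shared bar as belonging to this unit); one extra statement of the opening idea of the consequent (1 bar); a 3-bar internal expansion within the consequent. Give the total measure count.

Basic contrasting period: 3 + 3 = 6 bars.
6 (basic form) + 1 (extra statement) + 3 (internal expansion) = 10.
The elision shares a bar with the next section but does not change this unit's count.

10 measures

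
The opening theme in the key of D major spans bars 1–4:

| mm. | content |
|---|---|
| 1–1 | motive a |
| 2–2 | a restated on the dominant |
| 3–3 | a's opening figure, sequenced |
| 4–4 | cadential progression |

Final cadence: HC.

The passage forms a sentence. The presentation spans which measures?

The presentation of a sentence is the basic idea (m. 1) plus its repetition (m. 2); the presentation is therefore bars 1–2.

measures 1–2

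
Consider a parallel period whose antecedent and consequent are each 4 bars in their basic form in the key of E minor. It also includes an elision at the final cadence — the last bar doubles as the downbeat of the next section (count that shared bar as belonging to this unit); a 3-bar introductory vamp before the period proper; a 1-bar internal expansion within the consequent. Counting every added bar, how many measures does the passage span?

Basic parallel period: 4 + 4 = 8 bars.
8 (basic form) + 3 (introduction) + 1 (internal expansion) = 12.
The elision shares a bar with the next section but does not change this unit's count.

12 measures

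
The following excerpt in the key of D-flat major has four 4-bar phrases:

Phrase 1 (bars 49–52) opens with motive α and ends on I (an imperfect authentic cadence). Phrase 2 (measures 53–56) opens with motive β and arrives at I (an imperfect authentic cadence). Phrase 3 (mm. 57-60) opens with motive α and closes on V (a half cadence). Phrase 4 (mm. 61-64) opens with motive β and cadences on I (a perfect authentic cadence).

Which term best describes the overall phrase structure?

Four phrases in two halves: the first half (mm. 49–56) ends with an imperfect authentic cadence, the second (mm. 57-64) with a perfect authentic cadence — a large antecedent–consequent pair, i.e. a double period.
Phrase 3 begins with the same material as phrase 1, making it parallel.

parallel double period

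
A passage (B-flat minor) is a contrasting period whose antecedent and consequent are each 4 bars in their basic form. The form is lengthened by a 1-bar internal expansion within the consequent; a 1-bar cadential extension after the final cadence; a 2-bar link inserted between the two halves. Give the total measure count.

Basic contrasting period: 4 + 4 = 8 bars.
8 (basic form) + 1 (internal expansion) + 1 (cadential extension) + 2 (link) = 12.

12 measures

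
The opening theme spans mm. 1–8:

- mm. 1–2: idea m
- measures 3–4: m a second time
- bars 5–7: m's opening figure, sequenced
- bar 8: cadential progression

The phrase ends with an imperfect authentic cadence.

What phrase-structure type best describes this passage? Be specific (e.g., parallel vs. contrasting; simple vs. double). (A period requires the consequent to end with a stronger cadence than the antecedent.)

sentence

Basic idea (bars 1–2) + its repetition (mm. 3–4) form the presentation; fragmentation and cadence (mm. 5–8) form the continuation — the 8-bar whole is a sentence.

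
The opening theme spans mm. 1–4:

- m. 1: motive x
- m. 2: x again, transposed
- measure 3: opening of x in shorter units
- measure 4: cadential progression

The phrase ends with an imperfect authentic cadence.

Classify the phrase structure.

sentence

Basic idea (m. 1) + its repetition (measure 2) form the presentation; fragmentation and cadence (mm. 3–4) form the continuation — the 4-bar whole is a sentence.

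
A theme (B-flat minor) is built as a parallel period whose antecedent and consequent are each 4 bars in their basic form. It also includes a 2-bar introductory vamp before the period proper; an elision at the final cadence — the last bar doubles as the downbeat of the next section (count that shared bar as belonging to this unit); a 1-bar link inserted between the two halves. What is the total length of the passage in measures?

Basic parallel period: 4 + 4 = 8 bars.
8 (basic form) + 2 (introduction) + 1 (link) = 11.
The elision shares a bar with the next section but does not change this unit's count.

11 measures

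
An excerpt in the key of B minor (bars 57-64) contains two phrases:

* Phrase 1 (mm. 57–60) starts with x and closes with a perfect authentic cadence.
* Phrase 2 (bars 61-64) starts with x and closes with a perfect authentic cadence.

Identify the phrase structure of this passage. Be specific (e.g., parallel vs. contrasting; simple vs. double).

Both phrases have the same opening (x) and the same cadence (perfect authentic cadence): the second is a restatement, not a consequent, so this is a repeated phrase rather than a period.

repeated phrase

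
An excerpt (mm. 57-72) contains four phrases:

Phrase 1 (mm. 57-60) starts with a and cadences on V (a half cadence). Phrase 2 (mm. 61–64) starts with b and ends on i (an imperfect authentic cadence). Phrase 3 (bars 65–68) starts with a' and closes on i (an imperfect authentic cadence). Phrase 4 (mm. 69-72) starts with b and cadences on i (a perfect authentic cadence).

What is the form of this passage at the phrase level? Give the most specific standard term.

parallel double period

Four phrases in two halves: the first half (bars 57-64) ends with an imperfect authentic cadence, the second (mm. 65–72) with a perfect authentic cadence — a large antecedent–consequent pair, i.e. a double period.
Phrase 3 begins with the same material as phrase 1, making it parallel.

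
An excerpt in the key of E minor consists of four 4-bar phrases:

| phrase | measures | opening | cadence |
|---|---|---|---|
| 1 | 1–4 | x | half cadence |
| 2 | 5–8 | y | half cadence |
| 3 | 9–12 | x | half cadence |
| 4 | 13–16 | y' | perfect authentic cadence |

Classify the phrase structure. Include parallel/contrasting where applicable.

parallel double period

Four phrases in two halves: the first half (measures 1–8) ends with a half cadence, the second (bars 9-16) with a perfect authentic cadence — a large antecedent–consequent pair, i.e. a double period.
Phrase 3 begins with the same material as phrase 1, making it parallel.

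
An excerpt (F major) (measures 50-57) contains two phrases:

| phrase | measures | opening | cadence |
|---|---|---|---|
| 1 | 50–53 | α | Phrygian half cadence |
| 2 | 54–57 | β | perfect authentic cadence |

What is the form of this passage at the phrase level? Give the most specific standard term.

Phrase 1 ends with a Phrygian half cadence (weaker) and phrase 2 with a perfect authentic cadence (stronger): antecedent + consequent = a period.
The two phrases open with different material (α / β), so the period is contrasting.

contrasting period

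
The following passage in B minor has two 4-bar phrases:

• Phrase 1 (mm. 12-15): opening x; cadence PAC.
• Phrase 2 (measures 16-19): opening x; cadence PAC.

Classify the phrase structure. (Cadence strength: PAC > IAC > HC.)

repeated phrase

Both phrases have the same opening (x) and the same cadence (perfect authentic cadence): the second is a restatement, not a consequent, so this is a repeated phrase rather than a period.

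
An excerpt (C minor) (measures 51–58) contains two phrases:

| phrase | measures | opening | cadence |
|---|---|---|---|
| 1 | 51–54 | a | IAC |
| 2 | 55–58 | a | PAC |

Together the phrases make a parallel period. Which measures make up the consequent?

measures 55–58

The phrase ending with the weaker cadence (imperfect authentic cadence) is the antecedent; the one ending more conclusively (perfect authentic cadence) is the consequent. The consequent is measures 55–58.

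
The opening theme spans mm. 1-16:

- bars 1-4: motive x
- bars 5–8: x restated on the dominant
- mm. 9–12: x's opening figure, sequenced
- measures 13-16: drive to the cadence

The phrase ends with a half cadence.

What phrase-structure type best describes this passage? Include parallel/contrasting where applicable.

sentence

Basic idea (mm. 1–4) + its repetition (measures 5-8) form the presentation; fragmentation and cadence (measures 9-16) form the continuation — the 16-bar whole is a sentence.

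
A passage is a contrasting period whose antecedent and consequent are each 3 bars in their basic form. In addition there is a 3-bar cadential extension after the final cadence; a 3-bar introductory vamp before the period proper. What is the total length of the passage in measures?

Basic contrasting period: 3 + 3 = 6 bars.
6 (basic form) + 3 (cadential extension) + 3 (introduction) = 12.

12 measures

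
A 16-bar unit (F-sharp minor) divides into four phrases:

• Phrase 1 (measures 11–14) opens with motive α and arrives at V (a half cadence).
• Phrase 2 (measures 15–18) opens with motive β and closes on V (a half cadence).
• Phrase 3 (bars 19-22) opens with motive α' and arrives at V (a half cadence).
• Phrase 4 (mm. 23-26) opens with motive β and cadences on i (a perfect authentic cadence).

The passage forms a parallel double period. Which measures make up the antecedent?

In a double period the first pair of phrases (ending half cadence) is the large antecedent and the second pair (ending perfect authentic cadence) is the large consequent; the antecedent is measures 11–18.

measures 11–18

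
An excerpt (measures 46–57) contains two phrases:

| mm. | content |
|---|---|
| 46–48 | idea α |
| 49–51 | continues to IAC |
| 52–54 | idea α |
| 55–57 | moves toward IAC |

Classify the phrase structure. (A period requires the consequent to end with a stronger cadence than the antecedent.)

repeated phrase

Both phrases have the same opening (α) and the same cadence (imperfect authentic cadence): the second is a restatement, not a consequent, so this is a repeated phrase rather than a period.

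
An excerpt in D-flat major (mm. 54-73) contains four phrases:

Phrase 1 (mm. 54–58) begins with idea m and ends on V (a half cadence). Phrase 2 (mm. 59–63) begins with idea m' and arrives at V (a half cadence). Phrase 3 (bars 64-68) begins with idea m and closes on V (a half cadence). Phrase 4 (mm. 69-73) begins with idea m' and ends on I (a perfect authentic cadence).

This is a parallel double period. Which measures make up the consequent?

In a double period the first pair of phrases (ending half cadence) is the large antecedent and the second pair (ending perfect authentic cadence) is the large consequent; the consequent is measures 64–73.

measures 64–73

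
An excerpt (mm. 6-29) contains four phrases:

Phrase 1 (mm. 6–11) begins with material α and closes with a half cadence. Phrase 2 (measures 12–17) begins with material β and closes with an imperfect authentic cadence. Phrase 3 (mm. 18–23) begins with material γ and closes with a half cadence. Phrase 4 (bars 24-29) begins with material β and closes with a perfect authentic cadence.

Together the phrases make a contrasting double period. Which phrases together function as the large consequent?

phrases 3 and 4

In a double period the first pair of phrases (ending imperfect authentic cadence) is the large antecedent and the second pair (ending perfect authentic cadence) is the large consequent; the consequent is phrases 3 and 4.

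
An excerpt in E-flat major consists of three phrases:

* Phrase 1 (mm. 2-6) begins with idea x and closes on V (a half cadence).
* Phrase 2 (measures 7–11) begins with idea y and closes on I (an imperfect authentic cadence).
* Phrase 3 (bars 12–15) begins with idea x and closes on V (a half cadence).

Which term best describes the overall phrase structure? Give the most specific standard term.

phrase group

The final phrase closes with a half cadence, which is not stronger than the preceding imperfect authentic cadence; the 3 phrases lack an overall antecedent–consequent design and so form a phrase group.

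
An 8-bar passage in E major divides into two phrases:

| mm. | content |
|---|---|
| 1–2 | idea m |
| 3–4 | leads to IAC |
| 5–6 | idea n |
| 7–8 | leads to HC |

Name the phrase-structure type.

phrase group

The second phrase closes with a half cadence, which is not stronger than the first phrase's imperfect authentic cadence; without a weak→strong cadential pair there is no antecedent–consequent relationship, so this is a phrase group rather than a period.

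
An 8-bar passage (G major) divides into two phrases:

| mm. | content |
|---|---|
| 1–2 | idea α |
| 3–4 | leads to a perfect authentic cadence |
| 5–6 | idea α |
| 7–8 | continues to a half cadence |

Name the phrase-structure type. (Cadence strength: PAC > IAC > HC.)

phrase group

The second phrase closes with a half cadence, which is not stronger than the first phrase's perfect authentic cadence; without a weak→strong cadential pair there is no antecedent–consequent relationship, so this is a phrase group rather than a period.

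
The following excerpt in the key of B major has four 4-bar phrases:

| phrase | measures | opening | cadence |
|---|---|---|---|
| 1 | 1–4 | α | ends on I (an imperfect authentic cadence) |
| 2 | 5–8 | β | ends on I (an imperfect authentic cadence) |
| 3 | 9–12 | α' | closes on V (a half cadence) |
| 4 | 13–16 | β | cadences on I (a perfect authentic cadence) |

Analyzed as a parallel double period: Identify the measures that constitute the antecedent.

measures 1–8

In a double period the four phrases pair into a large antecedent (phrases 1–2, ending imperfect authentic cadence) and a large consequent (phrases 3–4, ending perfect authentic cadence). The antecedent spans mm. 1–8.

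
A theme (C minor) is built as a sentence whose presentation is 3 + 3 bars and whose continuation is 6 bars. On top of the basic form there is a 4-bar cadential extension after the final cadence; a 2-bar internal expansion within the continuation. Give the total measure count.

Basic sentence: 3 + 3 + 6 = 12 bars.
12 (basic form) + 4 (cadential extension) + 2 (internal expansion) = 18.

18 measures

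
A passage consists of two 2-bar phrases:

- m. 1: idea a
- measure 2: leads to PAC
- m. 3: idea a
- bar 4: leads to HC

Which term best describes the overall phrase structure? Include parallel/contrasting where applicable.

The second phrase closes with a half cadence, which is not stronger than the first phrase's perfect authentic cadence; without a weak→strong cadential pair there is no antecedent–consequent relationship, so this is a phrase group rather than a period.

phrase group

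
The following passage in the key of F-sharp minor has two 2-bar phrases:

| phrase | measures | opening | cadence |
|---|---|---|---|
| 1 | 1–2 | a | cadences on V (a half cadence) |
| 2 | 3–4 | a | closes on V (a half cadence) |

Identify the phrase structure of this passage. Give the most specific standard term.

Both phrases have the same opening (a) and the same cadence (half cadence): the second is a restatement, not a consequent, so this is a repeated phrase rather than a period.

repeated phrase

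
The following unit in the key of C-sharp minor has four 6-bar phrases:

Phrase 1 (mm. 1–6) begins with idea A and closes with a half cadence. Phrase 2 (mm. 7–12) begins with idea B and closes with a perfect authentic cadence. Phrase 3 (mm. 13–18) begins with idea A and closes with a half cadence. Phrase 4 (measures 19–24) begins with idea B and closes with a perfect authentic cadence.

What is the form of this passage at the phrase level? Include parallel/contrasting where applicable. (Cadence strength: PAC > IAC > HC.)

repeated period

The cadence pattern HC–PAC–HC–PAC is weak–strong twice, and phrases 3–4 restate phrases 1–2: a period heard twice, not a double period (which would end weakly at phrase 2).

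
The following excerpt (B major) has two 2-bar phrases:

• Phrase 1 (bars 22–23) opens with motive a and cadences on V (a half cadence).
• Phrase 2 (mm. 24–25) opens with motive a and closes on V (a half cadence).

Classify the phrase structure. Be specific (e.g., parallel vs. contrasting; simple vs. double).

Both phrases have the same opening (a) and the same cadence (half cadence): the second is a restatement, not a consequent, so this is a repeated phrase rather than a period.

repeated phrase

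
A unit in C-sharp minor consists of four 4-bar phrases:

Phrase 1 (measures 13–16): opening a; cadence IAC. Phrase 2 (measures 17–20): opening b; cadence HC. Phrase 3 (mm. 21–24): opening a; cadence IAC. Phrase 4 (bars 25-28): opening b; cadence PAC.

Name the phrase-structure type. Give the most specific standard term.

parallel double period

Four phrases in two halves: the first half (mm. 13–20) ends with a half cadence, the second (mm. 21–28) with a perfect authentic cadence — a large antecedent–consequent pair, i.e. a double period.
Phrase 3 begins with the same material as phrase 1, making it parallel.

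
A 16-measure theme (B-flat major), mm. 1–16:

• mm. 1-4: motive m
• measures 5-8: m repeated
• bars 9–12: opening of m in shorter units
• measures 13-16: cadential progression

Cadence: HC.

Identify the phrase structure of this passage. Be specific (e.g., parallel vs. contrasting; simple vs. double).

Basic idea (bars 1–4) + its repetition (bars 5–8) form the presentation; fragmentation and cadence (mm. 9–16) form the continuation — the 16-bar whole is a sentence.

sentence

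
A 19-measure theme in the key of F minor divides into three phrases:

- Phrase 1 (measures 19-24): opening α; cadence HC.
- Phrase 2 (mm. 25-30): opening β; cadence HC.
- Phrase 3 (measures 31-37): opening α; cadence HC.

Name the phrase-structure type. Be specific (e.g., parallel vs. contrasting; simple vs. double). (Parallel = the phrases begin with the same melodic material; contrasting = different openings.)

phrase group

The final phrase closes with a half cadence, which is not stronger than the preceding half cadence; the 3 phrases lack an overall antecedent–consequent design and so form a phrase group.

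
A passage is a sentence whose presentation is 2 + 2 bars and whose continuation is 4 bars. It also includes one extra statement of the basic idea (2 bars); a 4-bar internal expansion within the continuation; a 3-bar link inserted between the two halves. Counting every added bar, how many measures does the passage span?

Basic sentence: 2 + 2 + 4 = 8 bars.
8 (basic form) + 2 (extra statement) + 4 (internal expansion) + 3 (link) = 17.

17 measures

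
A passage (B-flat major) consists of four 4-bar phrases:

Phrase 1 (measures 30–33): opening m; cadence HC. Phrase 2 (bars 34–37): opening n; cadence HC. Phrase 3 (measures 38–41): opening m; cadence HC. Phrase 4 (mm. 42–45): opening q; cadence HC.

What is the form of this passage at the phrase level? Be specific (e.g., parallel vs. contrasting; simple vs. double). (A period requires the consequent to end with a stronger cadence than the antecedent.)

Phrase 4 ends with a half cadence, no stronger than phrase 2's half cadence, so the four phrases do not form a double period; nor do phrases 3–4 duplicate 1–2, so it is not a repeated period. With no phrase reaching a conclusive cadence, the passage is a phrase group.

phrase group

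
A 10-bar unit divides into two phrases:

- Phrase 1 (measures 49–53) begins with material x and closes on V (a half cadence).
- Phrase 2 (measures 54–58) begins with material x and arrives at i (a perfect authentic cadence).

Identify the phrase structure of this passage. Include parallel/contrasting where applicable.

Phrase 1 ends with a half cadence (weaker) and phrase 2 with a perfect authentic cadence (stronger): antecedent + consequent = a period.
The two phrases open with the same material (x / x), so the period is parallel.

parallel period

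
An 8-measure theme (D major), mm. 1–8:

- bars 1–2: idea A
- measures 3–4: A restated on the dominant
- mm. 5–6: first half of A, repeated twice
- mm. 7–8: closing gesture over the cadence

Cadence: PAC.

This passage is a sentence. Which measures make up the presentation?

measures 1–4

The presentation of a sentence is the basic idea (bars 1-2) plus its repetition (mm. 3-4); the presentation is therefore measures 1–4.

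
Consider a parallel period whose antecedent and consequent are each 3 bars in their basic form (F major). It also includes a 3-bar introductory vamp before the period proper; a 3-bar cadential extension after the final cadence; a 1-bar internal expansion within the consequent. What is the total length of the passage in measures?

13 measures

Basic parallel period: 3 + 3 = 6 bars.
6 (basic form) + 3 (introduction) + 3 (cadential extension) + 1 (internal expansion) = 13.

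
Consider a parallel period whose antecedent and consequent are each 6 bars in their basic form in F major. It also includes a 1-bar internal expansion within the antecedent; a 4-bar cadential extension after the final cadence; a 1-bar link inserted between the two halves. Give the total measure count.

Basic parallel period: 6 + 6 = 12 bars.
12 (basic form) + 1 (internal expansion) + 4 (cadential extension) + 1 (link) = 18.

18 measures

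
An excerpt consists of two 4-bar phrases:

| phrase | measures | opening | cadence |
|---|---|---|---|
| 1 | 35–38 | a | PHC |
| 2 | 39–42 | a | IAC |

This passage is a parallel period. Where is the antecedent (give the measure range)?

measures 35–38

The antecedent is the phrase ending with the weaker cadence (Phrygian half cadence, phrase 1) and the consequent the one ending more conclusively (imperfect authentic cadence, phrase 2); the antecedent is mm. 35–38.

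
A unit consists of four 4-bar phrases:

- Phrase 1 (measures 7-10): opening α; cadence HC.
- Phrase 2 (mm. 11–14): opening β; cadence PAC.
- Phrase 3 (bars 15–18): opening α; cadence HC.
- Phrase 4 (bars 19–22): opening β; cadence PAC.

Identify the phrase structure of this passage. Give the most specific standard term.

The cadence pattern HC–PAC–HC–PAC is weak–strong twice, and phrases 3–4 restate phrases 1–2: a period heard twice, not a double period (which would end weakly at phrase 2).

repeated period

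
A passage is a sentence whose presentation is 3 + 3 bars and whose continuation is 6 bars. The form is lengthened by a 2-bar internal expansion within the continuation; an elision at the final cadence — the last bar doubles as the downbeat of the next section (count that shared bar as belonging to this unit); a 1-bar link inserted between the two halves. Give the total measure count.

15 measures

Basic sentence: 3 + 3 + 6 = 12 bars.
12 (basic form) + 2 (internal expansion) + 1 (link) = 15.
The elision shares a bar with the next section but does not change this unit's count.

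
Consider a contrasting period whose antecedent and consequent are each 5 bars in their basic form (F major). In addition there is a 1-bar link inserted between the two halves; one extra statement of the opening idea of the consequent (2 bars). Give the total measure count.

13 measures

Basic contrasting period: 5 + 5 = 10 bars.
10 (basic form) + 1 (link) + 2 (extra statement) = 13.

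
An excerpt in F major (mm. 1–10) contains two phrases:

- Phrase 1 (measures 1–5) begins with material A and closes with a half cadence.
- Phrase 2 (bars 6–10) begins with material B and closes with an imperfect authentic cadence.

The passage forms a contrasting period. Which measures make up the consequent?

measures 6–10

The phrase ending with the weaker cadence (half cadence) is the antecedent; the one ending more conclusively (imperfect authentic cadence) is the consequent. The consequent is measures 6–10.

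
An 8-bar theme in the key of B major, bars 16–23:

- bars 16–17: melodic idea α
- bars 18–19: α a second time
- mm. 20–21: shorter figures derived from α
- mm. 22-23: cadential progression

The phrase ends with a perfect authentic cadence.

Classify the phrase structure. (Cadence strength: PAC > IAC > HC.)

Basic idea (measures 16-17) + its repetition (bars 18-19) form the presentation; fragmentation and cadence (measures 20–23) form the continuation — the 8-bar whole is a sentence.

sentence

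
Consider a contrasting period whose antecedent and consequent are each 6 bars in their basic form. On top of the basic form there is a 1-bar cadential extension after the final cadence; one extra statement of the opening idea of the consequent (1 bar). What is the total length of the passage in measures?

14 measures

Basic contrasting period: 6 + 6 = 12 bars.
12 (basic form) + 1 (cadential extension) + 1 (extra statement) = 14.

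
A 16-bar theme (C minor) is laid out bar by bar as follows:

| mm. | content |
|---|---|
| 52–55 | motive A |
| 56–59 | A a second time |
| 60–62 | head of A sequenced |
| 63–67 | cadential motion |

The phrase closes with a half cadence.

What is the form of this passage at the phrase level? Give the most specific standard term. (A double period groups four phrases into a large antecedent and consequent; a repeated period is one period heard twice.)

sentence

Basic idea (mm. 52–55) + its repetition (bars 56–59) form the presentation; fragmentation and cadence (mm. 60-67) form the continuation — the 16-bar whole is a sentence.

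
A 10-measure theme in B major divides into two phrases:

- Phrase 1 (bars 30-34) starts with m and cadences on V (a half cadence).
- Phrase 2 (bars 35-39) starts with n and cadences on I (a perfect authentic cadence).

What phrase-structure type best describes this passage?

Phrase 1 ends with a half cadence (weaker) and phrase 2 with a perfect authentic cadence (stronger): antecedent + consequent = a period.
The two phrases open with different material (m / n), so the period is contrasting.

contrasting period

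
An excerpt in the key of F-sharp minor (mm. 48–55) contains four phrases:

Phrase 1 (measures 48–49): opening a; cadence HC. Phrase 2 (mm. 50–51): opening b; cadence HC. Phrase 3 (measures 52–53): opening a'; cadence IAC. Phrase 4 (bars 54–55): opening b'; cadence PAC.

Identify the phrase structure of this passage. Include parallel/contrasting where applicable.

parallel double period

Four phrases in two halves: the first half (measures 48-51) ends with a half cadence, the second (bars 52-55) with a perfect authentic cadence — a large antecedent–consequent pair, i.e. a double period.
Phrase 3 begins with the same material as phrase 1, making it parallel.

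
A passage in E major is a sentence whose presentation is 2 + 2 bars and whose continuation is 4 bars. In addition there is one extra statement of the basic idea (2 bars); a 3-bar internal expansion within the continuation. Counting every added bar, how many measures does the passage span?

Basic sentence: 2 + 2 + 4 = 8 bars.
8 (basic form) + 2 (extra statement) + 3 (internal expansion) = 13.

13 measures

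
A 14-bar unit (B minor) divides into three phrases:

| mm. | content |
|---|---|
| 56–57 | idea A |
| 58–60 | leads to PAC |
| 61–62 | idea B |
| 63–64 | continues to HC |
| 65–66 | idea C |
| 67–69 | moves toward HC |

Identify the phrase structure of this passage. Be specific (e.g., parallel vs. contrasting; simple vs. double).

The final phrase closes with a half cadence, which is not stronger than the preceding half cadence; the 3 phrases lack an overall antecedent–consequent design and so form a phrase group.

phrase group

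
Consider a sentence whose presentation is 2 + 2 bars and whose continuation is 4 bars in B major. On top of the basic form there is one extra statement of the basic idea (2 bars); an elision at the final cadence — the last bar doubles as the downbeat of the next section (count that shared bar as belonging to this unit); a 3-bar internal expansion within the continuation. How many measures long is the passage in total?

13 measures

Basic sentence: 2 + 2 + 4 = 8 bars.
8 (basic form) + 2 (extra statement) + 3 (internal expansion) = 13.
The elision shares a bar with the next section but does not change this unit's count.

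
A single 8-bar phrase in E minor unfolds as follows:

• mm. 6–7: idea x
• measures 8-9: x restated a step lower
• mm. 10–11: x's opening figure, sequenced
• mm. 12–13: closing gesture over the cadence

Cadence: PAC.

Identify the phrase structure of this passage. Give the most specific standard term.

sentence

Basic idea (mm. 6-7) + its repetition (bars 8–9) form the presentation; fragmentation and cadence (mm. 10–13) form the continuation — the 8-bar whole is a sentence.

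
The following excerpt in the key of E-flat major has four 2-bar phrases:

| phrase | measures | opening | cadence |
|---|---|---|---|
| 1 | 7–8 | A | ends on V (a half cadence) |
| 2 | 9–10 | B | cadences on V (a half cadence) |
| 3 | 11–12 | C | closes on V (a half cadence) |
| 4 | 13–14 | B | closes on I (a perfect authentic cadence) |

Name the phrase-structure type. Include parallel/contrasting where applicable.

contrasting double period

Four phrases in two halves: the first half (measures 7–10) ends with a half cadence, the second (mm. 11-14) with a perfect authentic cadence — a large antecedent–consequent pair, i.e. a double period.
Phrase 3 begins with different material from phrase 1, making it contrasting.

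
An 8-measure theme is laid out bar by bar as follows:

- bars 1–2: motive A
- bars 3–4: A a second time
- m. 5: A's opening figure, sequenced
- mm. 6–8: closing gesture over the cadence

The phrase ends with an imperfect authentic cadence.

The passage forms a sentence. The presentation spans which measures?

measures 1–4

The presentation of a sentence is the basic idea (bars 1–2) plus its repetition (mm. 3–4); the presentation is therefore mm. 1–4.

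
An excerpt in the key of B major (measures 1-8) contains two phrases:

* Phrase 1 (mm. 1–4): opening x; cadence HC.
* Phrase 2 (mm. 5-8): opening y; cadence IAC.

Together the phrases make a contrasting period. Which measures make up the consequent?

The phrase ending with the weaker cadence (half cadence) is the antecedent; the one ending more conclusively (imperfect authentic cadence) is the consequent. The consequent is measures 5–8.

measures 5–8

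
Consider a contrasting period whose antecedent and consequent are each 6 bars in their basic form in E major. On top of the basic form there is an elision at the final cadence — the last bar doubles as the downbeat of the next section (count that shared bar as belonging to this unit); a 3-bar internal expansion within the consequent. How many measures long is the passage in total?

Basic contrasting period: 6 + 6 = 12 bars.
12 (basic form) + 3 (internal expansion) = 15.
The elision shares a bar with the next section but does not change this unit's count.

15 measures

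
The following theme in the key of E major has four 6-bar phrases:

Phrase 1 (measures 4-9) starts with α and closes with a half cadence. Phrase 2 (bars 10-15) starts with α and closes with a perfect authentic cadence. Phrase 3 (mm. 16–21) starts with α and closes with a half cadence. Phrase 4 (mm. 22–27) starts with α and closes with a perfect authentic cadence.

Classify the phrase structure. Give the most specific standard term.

The cadence pattern HC–PAC–HC–PAC is weak–strong twice, and phrases 3–4 restate phrases 1–2: a period heard twice, not a double period (which would end weakly at phrase 2).

repeated period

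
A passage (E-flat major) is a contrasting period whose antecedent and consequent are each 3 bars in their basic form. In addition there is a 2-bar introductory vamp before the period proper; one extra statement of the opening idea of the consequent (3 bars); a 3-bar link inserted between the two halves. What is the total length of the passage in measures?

14 measures

Basic contrasting period: 3 + 3 = 6 bars.
6 (basic form) + 2 (introduction) + 3 (extra statement) + 3 (link) = 14.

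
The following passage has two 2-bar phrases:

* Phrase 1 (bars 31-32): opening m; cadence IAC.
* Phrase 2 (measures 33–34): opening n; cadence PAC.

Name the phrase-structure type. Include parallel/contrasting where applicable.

contrasting period

Phrase 1 ends with an imperfect authentic cadence (weaker) and phrase 2 with a perfect authentic cadence (stronger): antecedent + consequent = a period.
The two phrases open with different material (m / n), so the period is contrasting.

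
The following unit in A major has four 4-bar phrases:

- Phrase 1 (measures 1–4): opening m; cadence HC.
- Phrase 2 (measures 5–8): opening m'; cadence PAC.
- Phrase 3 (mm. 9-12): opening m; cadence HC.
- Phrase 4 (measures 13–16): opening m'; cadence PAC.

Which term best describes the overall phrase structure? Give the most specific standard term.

The cadence pattern HC–PAC–HC–PAC is weak–strong twice, and phrases 3–4 restate phrases 1–2: a period heard twice, not a double period (which would end weakly at phrase 2).

repeated period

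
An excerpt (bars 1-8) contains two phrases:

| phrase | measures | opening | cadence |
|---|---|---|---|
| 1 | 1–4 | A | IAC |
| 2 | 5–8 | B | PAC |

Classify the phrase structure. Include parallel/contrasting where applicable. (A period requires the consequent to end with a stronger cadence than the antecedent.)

Phrase 1 ends with an imperfect authentic cadence (weaker) and phrase 2 with a perfect authentic cadence (stronger): antecedent + consequent = a period.
The two phrases open with different material (A / B), so the period is contrasting.

contrasting period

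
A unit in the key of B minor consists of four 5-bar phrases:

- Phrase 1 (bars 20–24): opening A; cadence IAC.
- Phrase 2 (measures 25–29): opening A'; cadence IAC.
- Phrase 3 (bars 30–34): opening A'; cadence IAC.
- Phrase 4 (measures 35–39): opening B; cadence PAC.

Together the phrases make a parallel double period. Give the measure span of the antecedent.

measures 20–29

In a double period the first pair of phrases (ending imperfect authentic cadence) is the large antecedent and the second pair (ending perfect authentic cadence) is the large consequent; the antecedent is measures 20–29.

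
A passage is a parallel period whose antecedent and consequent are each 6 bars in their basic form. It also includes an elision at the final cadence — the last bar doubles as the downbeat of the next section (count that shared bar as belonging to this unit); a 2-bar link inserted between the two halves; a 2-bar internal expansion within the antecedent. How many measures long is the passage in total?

16 measures

Basic parallel period: 6 + 6 = 12 bars.
12 (basic form) + 2 (link) + 2 (internal expansion) = 16.
The elision shares a bar with the next section but does not change this unit's count.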